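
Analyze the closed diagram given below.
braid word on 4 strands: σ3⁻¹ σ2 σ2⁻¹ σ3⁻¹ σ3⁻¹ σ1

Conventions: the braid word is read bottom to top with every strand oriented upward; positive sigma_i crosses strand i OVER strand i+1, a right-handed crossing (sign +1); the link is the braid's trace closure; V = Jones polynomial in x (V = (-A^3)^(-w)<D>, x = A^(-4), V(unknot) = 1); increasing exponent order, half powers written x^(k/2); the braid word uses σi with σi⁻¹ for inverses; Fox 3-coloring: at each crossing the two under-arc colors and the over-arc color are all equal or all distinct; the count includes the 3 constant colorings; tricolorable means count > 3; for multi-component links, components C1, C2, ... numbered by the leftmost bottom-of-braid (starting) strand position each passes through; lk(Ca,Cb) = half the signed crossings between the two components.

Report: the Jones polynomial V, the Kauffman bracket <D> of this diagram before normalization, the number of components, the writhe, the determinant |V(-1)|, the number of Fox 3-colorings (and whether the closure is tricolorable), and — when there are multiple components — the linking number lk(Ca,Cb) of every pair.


V = x^(-9/2) - x^(-5/2) - x^(-3/2) - x^(-1/2)
<D> = -A^-4 - 1 - A^4 + A^12 (w = -2)
2 components over 6 crossings, w = -2
lk(C1,C2): 0
27 Fox colorings among 3^6, |V(-1)| = 0: tricolorable
why: w = -2 (over 6 crossings) is diagram-only; (-A^3)^(2) removes it from V


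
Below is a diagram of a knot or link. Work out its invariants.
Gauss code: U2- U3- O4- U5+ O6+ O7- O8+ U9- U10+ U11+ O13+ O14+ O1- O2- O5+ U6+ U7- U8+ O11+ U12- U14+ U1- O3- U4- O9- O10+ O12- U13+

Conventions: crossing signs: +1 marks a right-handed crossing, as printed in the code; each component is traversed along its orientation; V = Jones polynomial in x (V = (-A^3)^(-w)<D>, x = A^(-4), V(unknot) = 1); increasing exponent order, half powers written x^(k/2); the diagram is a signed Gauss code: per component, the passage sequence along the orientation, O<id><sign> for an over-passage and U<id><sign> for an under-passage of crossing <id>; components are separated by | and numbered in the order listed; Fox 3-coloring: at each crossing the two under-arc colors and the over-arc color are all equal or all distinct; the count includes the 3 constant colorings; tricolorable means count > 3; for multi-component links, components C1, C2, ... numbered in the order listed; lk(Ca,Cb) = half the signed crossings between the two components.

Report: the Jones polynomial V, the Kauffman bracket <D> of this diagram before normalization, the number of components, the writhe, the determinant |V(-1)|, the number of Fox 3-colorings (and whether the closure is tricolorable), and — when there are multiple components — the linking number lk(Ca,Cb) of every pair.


V = -x^-3 + x^-2 - x^-1 + 3 - x + x^2 - x^3
<D> = -A^-12 + A^-8 - A^-4 + 3 - A^4 + A^8 - A^12 (w = 0)
1 component over 14 crossings, w = 0
27 Fox colorings among 3^14, |V(-1)| = 9: tricolorable
why: V is palindromic (span 6, det 9): x -> 1/x fixes it; necessary, not sufficient, for amphichirality


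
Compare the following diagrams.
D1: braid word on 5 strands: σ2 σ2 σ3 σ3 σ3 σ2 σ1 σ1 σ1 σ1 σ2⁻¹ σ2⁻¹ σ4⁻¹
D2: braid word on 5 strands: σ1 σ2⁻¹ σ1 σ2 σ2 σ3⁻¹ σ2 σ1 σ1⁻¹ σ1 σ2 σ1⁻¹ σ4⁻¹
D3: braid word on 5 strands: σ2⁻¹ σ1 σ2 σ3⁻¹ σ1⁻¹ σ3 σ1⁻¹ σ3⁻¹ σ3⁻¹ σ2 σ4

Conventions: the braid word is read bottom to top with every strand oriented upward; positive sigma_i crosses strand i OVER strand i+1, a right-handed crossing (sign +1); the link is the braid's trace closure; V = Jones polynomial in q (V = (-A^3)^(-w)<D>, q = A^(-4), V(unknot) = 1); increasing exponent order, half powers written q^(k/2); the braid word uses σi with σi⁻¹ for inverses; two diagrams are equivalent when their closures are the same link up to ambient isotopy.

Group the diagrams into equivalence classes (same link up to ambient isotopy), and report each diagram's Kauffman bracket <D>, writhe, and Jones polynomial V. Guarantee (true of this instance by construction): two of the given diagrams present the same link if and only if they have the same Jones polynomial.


grouping into links: {D1} | {D2} | {D3}
V(D1) = -q^(5/2) - 2q^(9/2) + 2q^(11/2) - 2q^(13/2) + 2q^(15/2) - 2q^(17/2) + q^(19/2)  (w +7, c 13, <D> = -A^-17 + 2A^-13 - 2A^-9 + 2A^-5 - 2A^-1 + 2A^3 + A^11)
D2 (bracket -A^-17 + A^-13 - A^-9 + 2A^-5 + A^3; 13 crossings at w = +3): V = -q^(3/2) - 2q^(7/2) + q^(9/2) - q^(11/2) + q^(13/2)
D3 (bracket A^-1 + A^7; 11 crossings at w = -1): V = -q^(-5/2) - q^(-1/2)
why: comparing 3 Jones polynomials yields 3 groups


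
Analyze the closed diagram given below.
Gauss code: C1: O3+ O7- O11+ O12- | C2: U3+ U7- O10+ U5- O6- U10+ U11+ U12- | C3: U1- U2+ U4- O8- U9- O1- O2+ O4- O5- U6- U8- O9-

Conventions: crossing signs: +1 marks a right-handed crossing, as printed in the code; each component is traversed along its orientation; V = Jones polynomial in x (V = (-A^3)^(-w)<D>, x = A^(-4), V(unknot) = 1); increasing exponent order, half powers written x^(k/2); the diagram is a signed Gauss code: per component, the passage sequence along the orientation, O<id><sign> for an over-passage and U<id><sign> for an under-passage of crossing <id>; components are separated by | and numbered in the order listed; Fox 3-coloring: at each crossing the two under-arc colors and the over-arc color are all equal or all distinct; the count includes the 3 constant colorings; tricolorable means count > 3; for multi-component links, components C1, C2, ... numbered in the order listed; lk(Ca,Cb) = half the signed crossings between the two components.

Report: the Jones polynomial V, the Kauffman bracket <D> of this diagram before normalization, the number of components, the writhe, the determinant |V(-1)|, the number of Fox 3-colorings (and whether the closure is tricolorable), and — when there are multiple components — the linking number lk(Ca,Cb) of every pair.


V = -x^-7 + x^-4 + 2x^-3 + x^-2 + x^-1
<D> = A^-8 + A^-4 + 2 + A^4 - A^16 (w = -4)
3 components over 12 crossings, w = -4
lk(C1,C2): 0
lk(C1,C3) = 0
linking number lk(C2,C3) = -1
27 Fox colorings among 3^13, |V(-1)| = 0: tricolorable
why: w = -4 (over 12 crossings) is diagram-only; (-A^3)^(4) removes it from V


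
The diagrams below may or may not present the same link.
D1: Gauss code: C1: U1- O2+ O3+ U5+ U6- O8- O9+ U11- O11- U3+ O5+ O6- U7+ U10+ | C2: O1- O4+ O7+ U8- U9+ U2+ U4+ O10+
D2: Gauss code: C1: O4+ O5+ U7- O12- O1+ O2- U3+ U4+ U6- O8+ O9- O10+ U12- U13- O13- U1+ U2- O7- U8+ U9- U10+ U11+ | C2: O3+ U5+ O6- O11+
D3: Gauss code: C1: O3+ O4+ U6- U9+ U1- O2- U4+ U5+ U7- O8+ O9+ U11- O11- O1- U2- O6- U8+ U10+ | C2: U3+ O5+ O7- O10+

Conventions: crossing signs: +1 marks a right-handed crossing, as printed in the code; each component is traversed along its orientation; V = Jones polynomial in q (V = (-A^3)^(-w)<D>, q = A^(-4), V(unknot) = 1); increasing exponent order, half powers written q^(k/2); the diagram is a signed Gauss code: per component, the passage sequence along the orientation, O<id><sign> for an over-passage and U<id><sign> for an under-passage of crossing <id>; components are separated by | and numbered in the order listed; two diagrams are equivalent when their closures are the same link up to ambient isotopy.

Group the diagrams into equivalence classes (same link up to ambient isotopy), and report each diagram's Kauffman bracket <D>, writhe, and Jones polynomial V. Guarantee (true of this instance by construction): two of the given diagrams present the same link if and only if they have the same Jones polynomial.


equivalence classes: {D1} | {D2, D3}
D1 (bracket A^-1 + A^7; 11 crossings at w = +3): V = -q^(1/2) - q^(5/2)
V(D2) = -q^(-3/2) + q^(-1/2) - 2q^(1/2) + 2q^(3/2) - 2q^(5/2) + q^(7/2) - q^(9/2)  (w +1, c 13, <D> = A^-15 - A^-11 + 2A^-7 - 2A^-3 + 2A - A^5 + A^9)
D3 (bracket A^-15 - A^-11 + 2A^-7 - 2A^-3 + 2A - A^5 + A^9; 11 crossings at w = +1): V = -q^(-3/2) + q^(-1/2) - 2q^(1/2) + 2q^(3/2) - 2q^(5/2) + q^(7/2) - q^(9/2)
key observation: 2 values of V(q) split the 3 diagrams


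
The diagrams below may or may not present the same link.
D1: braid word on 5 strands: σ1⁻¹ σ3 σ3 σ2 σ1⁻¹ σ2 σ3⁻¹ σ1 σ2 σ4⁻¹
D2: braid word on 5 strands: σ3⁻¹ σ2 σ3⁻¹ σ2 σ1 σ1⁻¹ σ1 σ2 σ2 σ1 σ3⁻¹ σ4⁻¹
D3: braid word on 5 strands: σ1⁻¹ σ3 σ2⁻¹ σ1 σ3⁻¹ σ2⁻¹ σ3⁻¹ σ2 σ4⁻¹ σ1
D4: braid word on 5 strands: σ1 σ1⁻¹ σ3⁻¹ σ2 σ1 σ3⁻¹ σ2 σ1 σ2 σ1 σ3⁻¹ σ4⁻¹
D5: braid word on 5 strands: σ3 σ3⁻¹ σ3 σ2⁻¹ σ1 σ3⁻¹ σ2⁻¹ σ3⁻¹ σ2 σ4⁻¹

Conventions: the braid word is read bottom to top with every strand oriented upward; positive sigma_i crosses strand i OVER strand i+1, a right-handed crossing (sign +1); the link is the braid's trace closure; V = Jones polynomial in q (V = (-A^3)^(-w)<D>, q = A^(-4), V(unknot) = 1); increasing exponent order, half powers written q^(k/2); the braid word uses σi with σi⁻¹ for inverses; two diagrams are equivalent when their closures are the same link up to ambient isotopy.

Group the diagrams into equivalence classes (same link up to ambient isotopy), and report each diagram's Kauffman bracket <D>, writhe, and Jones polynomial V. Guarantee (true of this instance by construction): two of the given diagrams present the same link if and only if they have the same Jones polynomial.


equivalence classes: {D1} | {D2, D4} | {D3, D5}
D1 (bracket A^-14 + 2A^-6 + A^2; 10 crossings at w = +2): V = q + 2q^3 + q^5
V(D2) = -q^-2 + 2q^-1 - 2 + 4q - 3q^2 + 4q^3 - 2q^4 + 2q^5  (w +2, c 12, <D> = 2A^-14 - 2A^-10 + 4A^-6 - 3A^-2 + 4A^2 - 2A^6 + 2A^10 - A^14)
D3 (bracket A^-6 + A^-2 + A^2 + A^6; 10 crossings at w = -2): V = q^-3 + q^-2 + q^-1 + 1
V(D4) = -q^-2 + 2q^-1 - 2 + 4q - 3q^2 + 4q^3 - 2q^4 + 2q^5  (w +2, c 12, <D> = 2A^-14 - 2A^-10 + 4A^-6 - 3A^-2 + 4A^2 - 2A^6 + 2A^10 - A^14)
V(D5) = q^-3 + q^-2 + q^-1 + 1  (w -2, c 10, <D> = A^-6 + A^-2 + A^2 + A^6)
key observation: 3 values of V(q) split the 5 diagrams


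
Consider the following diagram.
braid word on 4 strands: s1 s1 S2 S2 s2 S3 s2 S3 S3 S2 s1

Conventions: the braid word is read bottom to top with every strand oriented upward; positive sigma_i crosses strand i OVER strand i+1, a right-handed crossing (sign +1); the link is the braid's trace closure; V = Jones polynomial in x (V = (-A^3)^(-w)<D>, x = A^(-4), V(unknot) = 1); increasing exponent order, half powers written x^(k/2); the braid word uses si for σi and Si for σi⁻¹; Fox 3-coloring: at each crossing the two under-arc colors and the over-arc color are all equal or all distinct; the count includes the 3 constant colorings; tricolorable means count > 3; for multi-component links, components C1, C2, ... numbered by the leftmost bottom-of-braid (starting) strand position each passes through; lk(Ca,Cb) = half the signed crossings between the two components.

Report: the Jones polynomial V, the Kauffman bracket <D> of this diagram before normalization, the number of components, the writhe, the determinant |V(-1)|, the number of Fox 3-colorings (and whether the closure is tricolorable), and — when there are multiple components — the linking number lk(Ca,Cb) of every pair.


V(x) = -x^-5 + x^-4 - 2x^-3 + 4x^-2 - 3x^-1 + 4 - 3x + 2x^2 - x^3
bracket: A^-15 - 2A^-11 + 3A^-7 - 4A^-3 + 3A - 4A^5 + 2A^9 - A^13 + A^17, w = -1
1 component, writhe -1, over 11 crossings
det 21, colorings 9 of 3^11 — tricolorable
observation: V spans 8 powers of x: at least 8 crossings in any diagram


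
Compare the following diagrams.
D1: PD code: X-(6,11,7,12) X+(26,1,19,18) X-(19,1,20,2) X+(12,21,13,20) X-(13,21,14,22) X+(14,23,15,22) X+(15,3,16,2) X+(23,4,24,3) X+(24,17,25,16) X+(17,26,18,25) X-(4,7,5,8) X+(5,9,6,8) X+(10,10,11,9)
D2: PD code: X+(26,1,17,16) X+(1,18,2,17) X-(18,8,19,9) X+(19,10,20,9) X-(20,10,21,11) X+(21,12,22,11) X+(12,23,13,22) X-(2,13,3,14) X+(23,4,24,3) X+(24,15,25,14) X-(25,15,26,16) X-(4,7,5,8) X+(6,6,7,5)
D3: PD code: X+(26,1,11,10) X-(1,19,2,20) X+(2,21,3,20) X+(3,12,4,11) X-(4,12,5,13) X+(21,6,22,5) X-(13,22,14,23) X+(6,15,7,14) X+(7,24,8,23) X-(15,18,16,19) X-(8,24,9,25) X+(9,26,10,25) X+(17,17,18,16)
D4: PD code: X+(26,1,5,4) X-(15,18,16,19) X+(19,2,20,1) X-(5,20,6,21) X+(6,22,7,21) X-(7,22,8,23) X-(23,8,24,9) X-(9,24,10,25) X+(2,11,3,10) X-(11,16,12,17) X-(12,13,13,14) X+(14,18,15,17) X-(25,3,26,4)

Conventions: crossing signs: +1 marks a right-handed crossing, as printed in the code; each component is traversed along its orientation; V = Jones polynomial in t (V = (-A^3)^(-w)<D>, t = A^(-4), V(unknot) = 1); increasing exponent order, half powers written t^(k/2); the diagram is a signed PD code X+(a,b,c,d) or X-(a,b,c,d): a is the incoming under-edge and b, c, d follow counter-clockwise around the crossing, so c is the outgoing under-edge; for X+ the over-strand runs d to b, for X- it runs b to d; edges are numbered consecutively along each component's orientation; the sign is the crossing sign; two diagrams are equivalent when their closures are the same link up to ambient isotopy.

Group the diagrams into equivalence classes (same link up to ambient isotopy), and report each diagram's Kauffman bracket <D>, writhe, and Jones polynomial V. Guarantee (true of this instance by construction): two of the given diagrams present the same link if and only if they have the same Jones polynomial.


grouping into links: {D1} | {D2, D3} | {D4}
V(D1) = -t^(3/2) - t^(7/2) + t^(9/2) - t^(11/2)  (w +5, c 13, <D> = A^-7 - A^-3 + A + A^9)
V(D2) = -t^(1/2) + t^(3/2) - t^(5/2) - t^(9/2)  [13 crossings, <D> = A^-9 + A^-1 - A^3 + A^7, w = +3]
V(D3) = -t^(1/2) + t^(3/2) - t^(5/2) - t^(9/2)  (w +3, c 13, <D> = A^-9 + A^-1 - A^3 + A^7)
D4 (bracket A^-15 + 2A^-7 - A^-3 + A - A^5; 13 crossings at w = -3): V = t^(-7/2) - t^(-5/2) + t^(-3/2) - 2t^(-1/2) - t^(3/2)
key observation: 3 values of V(t) split the 4 diagrams


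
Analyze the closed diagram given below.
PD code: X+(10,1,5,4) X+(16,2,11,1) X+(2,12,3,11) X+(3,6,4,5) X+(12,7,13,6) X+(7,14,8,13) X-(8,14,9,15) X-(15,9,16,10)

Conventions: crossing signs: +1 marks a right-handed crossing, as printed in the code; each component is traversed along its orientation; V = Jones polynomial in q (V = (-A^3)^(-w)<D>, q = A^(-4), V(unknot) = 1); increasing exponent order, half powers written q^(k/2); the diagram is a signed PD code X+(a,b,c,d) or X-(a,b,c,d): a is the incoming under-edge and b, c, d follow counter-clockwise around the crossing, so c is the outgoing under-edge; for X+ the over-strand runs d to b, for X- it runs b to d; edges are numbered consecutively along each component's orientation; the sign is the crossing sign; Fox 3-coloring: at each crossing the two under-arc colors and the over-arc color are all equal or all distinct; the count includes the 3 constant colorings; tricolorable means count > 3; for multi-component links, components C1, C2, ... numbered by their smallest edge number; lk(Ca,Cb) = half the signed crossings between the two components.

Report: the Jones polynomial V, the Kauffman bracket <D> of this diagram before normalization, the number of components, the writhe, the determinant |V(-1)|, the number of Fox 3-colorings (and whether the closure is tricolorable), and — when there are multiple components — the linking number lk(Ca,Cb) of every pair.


V = q + 2q^3 + q^5
<D> = A^-8 + 2 + A^8 (w = +4)
3 components over 8 crossings, w = +4
lk(C1,C2): +1
lk(C1,C3) = +1
linking number lk(C2,C3) = 0
3 Fox colorings among 3^8, |V(-1)| = 4: not tricolorable
why: |V(-1)| = 4: so not tricolorable, since 3 does not divide 4


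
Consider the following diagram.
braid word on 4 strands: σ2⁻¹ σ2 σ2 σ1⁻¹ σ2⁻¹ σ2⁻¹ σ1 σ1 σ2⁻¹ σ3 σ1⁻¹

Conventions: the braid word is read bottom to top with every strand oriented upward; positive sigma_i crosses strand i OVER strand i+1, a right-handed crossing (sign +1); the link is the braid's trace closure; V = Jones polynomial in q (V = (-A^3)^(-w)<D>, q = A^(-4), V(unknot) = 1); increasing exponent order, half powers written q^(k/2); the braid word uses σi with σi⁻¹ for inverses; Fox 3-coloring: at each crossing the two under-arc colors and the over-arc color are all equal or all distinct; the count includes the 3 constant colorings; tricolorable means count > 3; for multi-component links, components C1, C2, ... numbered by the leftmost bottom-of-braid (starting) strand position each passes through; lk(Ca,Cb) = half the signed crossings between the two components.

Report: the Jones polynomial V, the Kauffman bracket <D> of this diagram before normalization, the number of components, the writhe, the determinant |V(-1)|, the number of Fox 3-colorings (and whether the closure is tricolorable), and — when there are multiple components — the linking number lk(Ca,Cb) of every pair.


V = -q^-5 + q^-4 - q^-3 + 2q^-2 - q^-1 + 2 - q
<D> = A^-7 - 2A^-3 + A - 2A^5 + A^9 - A^13 + A^17 (w = -1)
1 component over 11 crossings, w = -1
9 Fox colorings among 3^11, |V(-1)| = 9: tricolorable
why: w = -1 (over 11 crossings) is diagram-only; (-A^3)^(1) removes it from V


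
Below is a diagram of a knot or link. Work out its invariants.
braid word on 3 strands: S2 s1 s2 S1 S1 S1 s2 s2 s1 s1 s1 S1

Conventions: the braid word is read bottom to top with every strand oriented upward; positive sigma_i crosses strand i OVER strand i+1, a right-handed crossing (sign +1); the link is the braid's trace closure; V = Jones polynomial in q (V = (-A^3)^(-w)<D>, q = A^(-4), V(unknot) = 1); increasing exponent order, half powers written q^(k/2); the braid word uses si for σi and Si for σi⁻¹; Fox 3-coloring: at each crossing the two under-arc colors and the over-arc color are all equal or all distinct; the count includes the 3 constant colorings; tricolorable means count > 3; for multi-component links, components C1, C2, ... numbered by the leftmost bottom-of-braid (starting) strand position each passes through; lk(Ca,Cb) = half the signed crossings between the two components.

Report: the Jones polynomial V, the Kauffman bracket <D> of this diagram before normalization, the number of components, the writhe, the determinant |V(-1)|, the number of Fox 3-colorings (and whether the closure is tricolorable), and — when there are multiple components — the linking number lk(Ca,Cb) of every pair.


V(q) = q^-2 - 2q^-1 + 3 - 3q + 4q^2 - 3q^3 + 2q^4 - 2q^5 + q^6
bracket: A^-18 - 2A^-14 + 2A^-10 - 3A^-6 + 4A^-2 - 3A^2 + 3A^6 - 2A^10 + A^14, w = +2
1 component, writhe +2, over 12 crossings
det 21, colorings 9 of 3^12 — tricolorable
observation: the word shrinks to σ2⁻¹ σ1 σ2 σ1⁻¹ σ1⁻¹ σ1⁻¹ σ2 σ2 σ1 σ1 after cancelling


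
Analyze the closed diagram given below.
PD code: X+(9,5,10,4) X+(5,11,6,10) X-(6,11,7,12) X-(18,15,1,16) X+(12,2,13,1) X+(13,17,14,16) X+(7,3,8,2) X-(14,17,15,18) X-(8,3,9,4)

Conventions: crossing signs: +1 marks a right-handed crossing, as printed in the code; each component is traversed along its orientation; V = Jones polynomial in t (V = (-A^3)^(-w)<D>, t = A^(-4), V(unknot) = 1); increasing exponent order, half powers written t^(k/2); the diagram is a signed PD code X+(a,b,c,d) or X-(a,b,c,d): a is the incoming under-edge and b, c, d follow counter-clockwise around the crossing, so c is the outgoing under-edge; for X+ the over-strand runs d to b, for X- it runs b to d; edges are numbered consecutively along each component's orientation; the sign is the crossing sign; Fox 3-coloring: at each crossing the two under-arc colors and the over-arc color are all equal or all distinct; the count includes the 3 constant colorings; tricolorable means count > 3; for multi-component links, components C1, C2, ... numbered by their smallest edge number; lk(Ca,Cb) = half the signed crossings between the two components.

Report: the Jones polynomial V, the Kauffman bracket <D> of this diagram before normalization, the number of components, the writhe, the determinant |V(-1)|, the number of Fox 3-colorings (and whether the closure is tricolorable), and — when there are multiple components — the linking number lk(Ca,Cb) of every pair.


V(t) = 1
bracket: -A^3, w = +1
1 component, writhe +1, over 9 crossings
det 1, colorings 3 of 3^9 — not tricolorable
observation: w = +1 shifts under R1 moves; the (-A^3)^(-1) factor cancels that in V


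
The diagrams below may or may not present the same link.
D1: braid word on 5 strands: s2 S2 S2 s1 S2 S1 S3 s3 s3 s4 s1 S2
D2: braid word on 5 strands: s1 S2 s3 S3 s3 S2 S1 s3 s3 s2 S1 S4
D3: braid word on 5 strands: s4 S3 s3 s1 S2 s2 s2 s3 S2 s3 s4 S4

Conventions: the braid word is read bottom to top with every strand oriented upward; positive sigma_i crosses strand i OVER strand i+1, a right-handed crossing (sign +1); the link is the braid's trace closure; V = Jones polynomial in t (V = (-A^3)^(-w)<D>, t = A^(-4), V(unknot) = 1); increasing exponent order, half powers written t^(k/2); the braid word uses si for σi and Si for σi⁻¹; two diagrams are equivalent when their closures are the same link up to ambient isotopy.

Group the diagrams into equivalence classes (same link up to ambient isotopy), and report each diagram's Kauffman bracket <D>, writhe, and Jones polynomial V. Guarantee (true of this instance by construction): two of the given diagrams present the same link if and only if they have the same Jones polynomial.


grouping into links: {D1} | {D2} | {D3}
V(D1) = -t^-4 + t^-3 + t^-1  (w 0, c 12, <D> = A^4 + A^12 - A^16)
V(D2) = t + t^3 - t^4  (w 0, c 12, <D> = -A^-16 + A^-12 + A^-4)
V(D3) = 1  (w +4, c 12, <D> = A^12)
key observation: 3 values of V(t) split the 3 diagrams


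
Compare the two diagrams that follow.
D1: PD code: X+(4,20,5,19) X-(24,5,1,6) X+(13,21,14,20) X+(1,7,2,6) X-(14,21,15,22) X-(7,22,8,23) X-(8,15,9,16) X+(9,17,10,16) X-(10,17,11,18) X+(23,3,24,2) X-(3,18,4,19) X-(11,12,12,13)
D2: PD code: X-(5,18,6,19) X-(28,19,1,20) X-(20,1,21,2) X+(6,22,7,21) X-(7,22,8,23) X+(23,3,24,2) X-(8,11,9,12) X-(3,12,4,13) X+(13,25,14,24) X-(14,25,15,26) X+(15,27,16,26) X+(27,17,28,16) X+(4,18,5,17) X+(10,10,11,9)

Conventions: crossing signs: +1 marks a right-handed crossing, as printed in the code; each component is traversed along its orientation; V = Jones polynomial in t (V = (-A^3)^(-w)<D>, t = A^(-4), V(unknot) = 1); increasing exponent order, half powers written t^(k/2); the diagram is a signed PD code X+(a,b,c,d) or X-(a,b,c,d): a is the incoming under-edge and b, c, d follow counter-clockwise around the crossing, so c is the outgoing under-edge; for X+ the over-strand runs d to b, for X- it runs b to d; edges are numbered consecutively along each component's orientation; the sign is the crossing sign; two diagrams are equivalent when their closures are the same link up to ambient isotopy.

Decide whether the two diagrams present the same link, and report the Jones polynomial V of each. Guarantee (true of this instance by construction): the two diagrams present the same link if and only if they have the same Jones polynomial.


equivalent: yes
V(D1) = 1  (w -2, c 12, <D> = A^-6)
D2 (bracket 1; 14 crossings at w = 0): V = 1
why: all 2 diagrams share one V(t), hence one class


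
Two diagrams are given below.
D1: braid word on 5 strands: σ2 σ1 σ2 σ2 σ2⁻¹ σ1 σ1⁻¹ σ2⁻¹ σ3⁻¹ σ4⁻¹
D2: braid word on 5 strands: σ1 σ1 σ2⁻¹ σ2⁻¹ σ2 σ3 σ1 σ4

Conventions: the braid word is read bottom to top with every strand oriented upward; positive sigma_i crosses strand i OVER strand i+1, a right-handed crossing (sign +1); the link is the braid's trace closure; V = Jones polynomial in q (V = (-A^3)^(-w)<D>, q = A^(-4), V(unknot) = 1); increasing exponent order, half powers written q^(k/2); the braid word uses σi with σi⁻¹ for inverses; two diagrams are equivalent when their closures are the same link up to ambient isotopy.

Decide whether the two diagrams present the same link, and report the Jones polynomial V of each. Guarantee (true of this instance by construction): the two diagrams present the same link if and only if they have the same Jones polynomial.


same link: no
V(D1) = 1  [10 crossings, <D> = 1, w = 0]
V(D2) = q + q^3 - q^4  [8 crossings, <D> = -A^-4 + 1 + A^8, w = +4]
insight: 2 values of V(q) split the 2 diagrams


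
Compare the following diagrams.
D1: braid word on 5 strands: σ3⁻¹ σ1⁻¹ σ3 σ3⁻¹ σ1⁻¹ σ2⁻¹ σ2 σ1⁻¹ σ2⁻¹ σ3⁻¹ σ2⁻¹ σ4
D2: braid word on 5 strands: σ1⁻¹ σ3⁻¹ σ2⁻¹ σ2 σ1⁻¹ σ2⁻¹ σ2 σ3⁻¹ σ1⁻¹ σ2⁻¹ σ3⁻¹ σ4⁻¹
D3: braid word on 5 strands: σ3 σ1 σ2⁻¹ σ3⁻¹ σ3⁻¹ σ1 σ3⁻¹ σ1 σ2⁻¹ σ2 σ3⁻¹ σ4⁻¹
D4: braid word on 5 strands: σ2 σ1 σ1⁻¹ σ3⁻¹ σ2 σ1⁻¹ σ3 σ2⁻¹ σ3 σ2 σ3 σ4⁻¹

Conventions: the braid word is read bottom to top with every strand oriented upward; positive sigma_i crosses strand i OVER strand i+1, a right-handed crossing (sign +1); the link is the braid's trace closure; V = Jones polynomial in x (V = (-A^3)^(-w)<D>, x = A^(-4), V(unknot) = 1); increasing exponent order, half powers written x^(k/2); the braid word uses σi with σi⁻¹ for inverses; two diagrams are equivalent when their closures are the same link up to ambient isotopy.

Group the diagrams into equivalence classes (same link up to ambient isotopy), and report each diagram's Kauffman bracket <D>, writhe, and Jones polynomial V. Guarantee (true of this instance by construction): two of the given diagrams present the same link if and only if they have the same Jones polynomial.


equivalence classes: {D1, D2} | {D3} | {D4}
D1 (bracket A^-10 + 2A^-2 - 2A^2 + A^6 - 2A^10 + A^14; 12 crossings at w = -6): V = x^-8 - 2x^-7 + x^-6 - 2x^-5 + 2x^-4 + x^-2
V(D2) = x^-8 - 2x^-7 + x^-6 - 2x^-5 + 2x^-4 + x^-2  [12 crossings, <D> = A^-16 + 2A^-8 - 2A^-4 + 1 - 2A^4 + A^8, w = -8]
V(D3) = -x^-3 + x^-2 - x^-1 + 3 - x + x^2 - x^3  [12 crossings, <D> = -A^-18 + A^-14 - A^-10 + 3A^-6 - A^-2 + A^2 - A^6, w = -2]
V(D4) = x - x^2 + 2x^3 - x^4 + x^5 - x^6  (w +2, c 12, <D> = -A^-18 + A^-14 - A^-10 + 2A^-6 - A^-2 + A^2)
key observation: V(x) takes 3 values over 4 diagrams, fixing the grouping


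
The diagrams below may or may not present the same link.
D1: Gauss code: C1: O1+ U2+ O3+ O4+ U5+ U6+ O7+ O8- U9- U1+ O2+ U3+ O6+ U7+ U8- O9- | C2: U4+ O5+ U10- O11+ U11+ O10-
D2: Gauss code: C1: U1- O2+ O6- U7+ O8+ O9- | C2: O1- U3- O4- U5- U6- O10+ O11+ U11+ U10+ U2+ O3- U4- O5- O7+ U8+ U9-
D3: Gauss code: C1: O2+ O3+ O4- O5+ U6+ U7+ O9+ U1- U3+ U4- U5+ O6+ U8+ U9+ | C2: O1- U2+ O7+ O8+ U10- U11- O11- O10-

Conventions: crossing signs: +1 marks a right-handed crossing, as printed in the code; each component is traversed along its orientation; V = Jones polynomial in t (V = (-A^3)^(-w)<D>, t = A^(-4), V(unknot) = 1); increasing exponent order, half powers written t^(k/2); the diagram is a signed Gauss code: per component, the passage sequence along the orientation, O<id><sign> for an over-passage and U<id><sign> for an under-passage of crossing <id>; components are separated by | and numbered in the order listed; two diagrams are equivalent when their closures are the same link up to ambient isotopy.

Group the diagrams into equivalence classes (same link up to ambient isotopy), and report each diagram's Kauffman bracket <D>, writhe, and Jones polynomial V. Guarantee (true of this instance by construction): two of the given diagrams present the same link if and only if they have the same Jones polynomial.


grouping into links: {D1, D3} | {D2}
V(D1) = -t^(3/2) - 2t^(7/2) + t^(9/2) - t^(11/2) + t^(13/2)  (w +5, c 11, <D> = -A^-11 + A^-7 - A^-3 + 2A + A^9)
V(D2) = t^(-9/2) - t^(-5/2) - t^(-3/2) - t^(-1/2)  (w -1, c 11, <D> = A^-1 + A^3 + A^7 - A^15)
V(D3) = -t^(3/2) - 2t^(7/2) + t^(9/2) - t^(11/2) + t^(13/2)  (w +3, c 11, <D> = -A^-17 + A^-13 - A^-9 + 2A^-5 + A^3)
key observation: 2 classes among 3 diagrams; unequal V(t) rules out equality


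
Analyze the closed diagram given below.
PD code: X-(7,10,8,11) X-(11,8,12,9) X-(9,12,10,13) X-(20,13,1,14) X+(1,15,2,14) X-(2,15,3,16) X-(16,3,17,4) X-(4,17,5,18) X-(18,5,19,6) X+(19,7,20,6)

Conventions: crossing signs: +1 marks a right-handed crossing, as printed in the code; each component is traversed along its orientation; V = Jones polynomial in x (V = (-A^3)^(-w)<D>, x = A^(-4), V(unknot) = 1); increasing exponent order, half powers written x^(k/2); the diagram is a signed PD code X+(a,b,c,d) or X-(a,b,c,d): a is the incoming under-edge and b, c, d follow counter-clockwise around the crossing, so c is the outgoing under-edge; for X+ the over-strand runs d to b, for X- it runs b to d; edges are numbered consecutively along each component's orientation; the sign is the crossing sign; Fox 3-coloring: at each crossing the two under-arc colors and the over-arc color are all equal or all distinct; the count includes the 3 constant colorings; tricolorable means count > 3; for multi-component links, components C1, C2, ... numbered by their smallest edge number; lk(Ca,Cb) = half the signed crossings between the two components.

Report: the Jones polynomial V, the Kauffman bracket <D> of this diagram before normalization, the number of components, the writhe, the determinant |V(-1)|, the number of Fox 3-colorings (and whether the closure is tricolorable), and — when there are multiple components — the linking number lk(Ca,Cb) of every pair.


V = x^-8 - 2x^-7 + x^-6 - 2x^-5 + 2x^-4 + x^-2
<D> = A^-10 + 2A^-2 - 2A^2 + A^6 - 2A^10 + A^14 (w = -6)
1 component over 10 crossings, w = -6
27 Fox colorings among 3^10, |V(-1)| = 9: tricolorable
why: V spans 6 powers of x: at least 6 crossings in any diagram


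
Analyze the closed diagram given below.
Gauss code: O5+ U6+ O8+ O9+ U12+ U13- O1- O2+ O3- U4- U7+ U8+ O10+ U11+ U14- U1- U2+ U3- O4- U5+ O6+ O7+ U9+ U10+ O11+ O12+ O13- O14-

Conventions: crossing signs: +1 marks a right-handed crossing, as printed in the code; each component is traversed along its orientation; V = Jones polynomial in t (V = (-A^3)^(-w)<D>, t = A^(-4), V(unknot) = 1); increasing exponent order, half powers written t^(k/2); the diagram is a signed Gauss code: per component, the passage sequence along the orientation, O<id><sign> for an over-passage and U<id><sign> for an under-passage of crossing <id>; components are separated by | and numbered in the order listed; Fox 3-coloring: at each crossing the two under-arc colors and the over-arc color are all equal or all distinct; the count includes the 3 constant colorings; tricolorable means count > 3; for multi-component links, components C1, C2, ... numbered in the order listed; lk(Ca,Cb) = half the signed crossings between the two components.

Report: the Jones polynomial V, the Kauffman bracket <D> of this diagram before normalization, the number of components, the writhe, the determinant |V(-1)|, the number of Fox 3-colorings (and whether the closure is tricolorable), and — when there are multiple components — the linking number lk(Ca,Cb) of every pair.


V = t - t^2 + 2t^3 - t^4 + t^5 - t^6
<D> = -A^-12 + A^-8 - A^-4 + 2 - A^4 + A^8 (w = +4)
1 component over 14 crossings, w = +4
3 Fox colorings among 3^14, |V(-1)| = 7: not tricolorable
why: V spans 5 powers of t: at least 5 crossings in any diagram


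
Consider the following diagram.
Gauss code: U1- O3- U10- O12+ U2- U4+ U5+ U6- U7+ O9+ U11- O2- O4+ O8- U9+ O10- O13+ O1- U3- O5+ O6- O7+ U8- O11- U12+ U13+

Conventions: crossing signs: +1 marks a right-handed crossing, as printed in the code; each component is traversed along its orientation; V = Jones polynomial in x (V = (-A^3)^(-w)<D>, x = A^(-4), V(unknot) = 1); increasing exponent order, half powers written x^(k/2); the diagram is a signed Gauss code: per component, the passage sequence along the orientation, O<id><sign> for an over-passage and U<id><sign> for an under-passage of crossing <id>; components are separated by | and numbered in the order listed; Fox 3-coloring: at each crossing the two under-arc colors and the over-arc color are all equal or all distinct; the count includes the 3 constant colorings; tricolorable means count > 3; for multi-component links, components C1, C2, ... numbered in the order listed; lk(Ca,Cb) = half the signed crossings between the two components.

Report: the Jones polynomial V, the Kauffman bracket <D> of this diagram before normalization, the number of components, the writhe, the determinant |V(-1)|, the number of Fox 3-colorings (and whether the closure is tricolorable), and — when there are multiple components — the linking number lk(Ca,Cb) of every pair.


Jones polynomial: V(x) = x^-4 - 2x^-3 + 3x^-2 - 4x^-1 + 4 - 3x + 3x^2 - x^3
<D> = A^-15 - 3A^-11 + 3A^-7 - 4A^-3 + 4A - 3A^5 + 2A^9 - A^13; writhe -1
components 1, writhe -1 (13 crossings)
3-colorings: 9 of 3^13, det 21 — tricolorable
note: the span of V is 7, forcing >= 7 crossings in any diagram


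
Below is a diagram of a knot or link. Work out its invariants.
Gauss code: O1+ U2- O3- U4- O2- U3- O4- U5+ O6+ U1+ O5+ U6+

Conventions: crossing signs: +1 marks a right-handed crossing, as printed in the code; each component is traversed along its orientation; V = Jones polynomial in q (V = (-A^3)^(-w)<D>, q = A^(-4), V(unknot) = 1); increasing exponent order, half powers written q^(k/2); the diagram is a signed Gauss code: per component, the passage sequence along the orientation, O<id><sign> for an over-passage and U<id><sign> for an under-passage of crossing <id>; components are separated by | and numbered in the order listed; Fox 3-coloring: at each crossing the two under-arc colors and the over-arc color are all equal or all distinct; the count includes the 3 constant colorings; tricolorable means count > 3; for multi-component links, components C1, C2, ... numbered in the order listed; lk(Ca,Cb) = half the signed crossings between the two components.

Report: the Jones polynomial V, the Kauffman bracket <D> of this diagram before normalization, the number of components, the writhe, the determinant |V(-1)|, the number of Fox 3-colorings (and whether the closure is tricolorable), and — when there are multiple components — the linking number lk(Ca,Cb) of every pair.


V = -q^-3 + q^-2 - q^-1 + 3 - q + q^2 - q^3
<D> = -A^-12 + A^-8 - A^-4 + 3 - A^4 + A^8 - A^12 (w = 0)
1 component over 6 crossings, w = 0
27 Fox colorings among 3^6, |V(-1)| = 9: tricolorable
why: the span of V is 6, forcing >= 6 crossings in any diagram


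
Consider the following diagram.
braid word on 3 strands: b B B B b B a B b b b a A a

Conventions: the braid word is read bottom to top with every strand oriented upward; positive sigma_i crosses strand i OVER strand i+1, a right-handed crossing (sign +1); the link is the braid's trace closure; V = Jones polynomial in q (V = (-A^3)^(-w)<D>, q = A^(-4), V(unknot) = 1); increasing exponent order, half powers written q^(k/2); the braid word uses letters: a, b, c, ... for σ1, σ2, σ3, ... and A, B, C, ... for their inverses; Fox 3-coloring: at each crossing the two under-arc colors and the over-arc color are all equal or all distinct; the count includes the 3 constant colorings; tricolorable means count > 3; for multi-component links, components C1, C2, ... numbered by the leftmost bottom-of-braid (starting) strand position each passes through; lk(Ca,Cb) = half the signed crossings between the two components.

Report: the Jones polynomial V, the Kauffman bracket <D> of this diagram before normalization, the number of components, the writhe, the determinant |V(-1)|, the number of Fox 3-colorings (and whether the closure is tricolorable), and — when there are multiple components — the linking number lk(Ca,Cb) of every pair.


V(q) = 2 + q^2 + q^4
bracket: A^-10 + A^-2 + 2A^6, w = +2
3 components, writhe +2, over 14 crossings
lk(C1,C2) = +1
linking number lk(C1,C3) = +1
lk(C2,C3): -1
det 4, colorings 3 of 3^14 — not tricolorable
observation: the 3 component pairs carry total linking +1


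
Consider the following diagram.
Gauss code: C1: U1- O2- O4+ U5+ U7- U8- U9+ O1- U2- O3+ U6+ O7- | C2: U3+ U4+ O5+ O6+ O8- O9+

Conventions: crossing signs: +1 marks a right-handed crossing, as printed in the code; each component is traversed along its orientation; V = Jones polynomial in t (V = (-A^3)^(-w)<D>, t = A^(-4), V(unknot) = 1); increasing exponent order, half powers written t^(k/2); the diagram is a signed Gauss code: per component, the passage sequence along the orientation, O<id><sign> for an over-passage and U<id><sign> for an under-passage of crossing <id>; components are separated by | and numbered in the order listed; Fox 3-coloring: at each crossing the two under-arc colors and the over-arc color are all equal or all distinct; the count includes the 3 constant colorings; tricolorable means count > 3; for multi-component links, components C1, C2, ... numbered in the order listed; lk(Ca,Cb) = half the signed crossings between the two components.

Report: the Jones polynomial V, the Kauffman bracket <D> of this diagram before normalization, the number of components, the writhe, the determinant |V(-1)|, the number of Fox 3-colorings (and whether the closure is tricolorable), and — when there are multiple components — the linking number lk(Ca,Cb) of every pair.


V(t) = t^(-3/2) - t^(-1/2) - t^(3/2) - t^(7/2)
bracket: A^-11 + A^-3 + A^5 - A^9, w = +1
2 components, writhe +1, over 9 crossings
lk(C1,C2) = +2
det 4, colorings 3 of 3^9 — not tricolorable
observation: the span of V is 5, within the link bound 9 + 2 - 1


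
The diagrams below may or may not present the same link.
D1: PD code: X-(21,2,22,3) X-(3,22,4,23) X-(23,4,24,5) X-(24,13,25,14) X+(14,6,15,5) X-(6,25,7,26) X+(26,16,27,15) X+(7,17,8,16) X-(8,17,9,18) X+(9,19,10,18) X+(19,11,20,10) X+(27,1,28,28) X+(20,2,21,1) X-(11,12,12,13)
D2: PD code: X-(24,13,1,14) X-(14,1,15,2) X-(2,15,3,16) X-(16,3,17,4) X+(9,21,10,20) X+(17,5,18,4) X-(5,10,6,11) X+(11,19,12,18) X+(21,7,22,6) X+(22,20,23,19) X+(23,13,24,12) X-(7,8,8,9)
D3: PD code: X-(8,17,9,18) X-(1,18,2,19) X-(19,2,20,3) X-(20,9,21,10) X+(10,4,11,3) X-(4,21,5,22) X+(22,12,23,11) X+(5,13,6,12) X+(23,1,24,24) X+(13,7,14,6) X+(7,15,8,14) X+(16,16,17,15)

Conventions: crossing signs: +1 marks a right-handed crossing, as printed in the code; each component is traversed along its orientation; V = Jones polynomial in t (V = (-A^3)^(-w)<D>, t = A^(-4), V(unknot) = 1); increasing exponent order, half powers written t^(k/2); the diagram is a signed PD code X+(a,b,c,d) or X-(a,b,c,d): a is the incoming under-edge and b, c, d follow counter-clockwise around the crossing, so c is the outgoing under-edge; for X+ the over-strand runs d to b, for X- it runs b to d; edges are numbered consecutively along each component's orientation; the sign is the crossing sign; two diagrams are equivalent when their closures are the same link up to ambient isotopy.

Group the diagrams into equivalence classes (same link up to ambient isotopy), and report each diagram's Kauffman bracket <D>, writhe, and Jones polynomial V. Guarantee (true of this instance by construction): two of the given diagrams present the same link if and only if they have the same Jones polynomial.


grouping into links: {D1, D3} | {D2}
V(D1) = -t^-3 + 2t^-2 - 2t^-1 + 3 - 2t + 2t^2 - t^3  (w 0, c 14, <D> = -A^-12 + 2A^-8 - 2A^-4 + 3 - 2A^4 + 2A^8 - A^12)
D2 (bracket A^-8 - A^-4 + 1 - A^4 + A^8; 12 crossings at w = 0): V = t^-2 - t^-1 + 1 - t + t^2
D3 (bracket -A^-6 + 2A^-2 - 2A^2 + 3A^6 - 2A^10 + 2A^14 - A^18; 12 crossings at w = +2): V = -t^-3 + 2t^-2 - 2t^-1 + 3 - 2t + 2t^2 - t^3
why: 2 classes among 3 diagrams; unequal V(t) rules out equality


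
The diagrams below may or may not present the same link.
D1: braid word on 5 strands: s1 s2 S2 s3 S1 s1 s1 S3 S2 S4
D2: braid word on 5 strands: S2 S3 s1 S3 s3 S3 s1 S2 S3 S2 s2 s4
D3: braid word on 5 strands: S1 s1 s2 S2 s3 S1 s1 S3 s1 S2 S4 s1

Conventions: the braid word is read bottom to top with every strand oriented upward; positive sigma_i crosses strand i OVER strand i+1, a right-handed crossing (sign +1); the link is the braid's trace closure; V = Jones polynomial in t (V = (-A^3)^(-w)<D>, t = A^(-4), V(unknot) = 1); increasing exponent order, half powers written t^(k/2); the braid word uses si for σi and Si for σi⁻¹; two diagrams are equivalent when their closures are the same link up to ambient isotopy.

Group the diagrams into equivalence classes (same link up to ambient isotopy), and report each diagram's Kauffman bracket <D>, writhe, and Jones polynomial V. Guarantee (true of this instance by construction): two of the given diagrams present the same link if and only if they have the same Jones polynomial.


classes: {D1, D3} | {D2}
V(D1) = 1 + t + t^2 + t^3  [10 crossings, <D> = A^-12 + A^-8 + A^-4 + 1, w = 0]
D2 (bracket A^-10 + 2A^-2 - A^2 + 2A^6 - A^10 + A^14; 12 crossings at w = -2): V = t^-5 - t^-4 + 2t^-3 - t^-2 + 2t^-1 + t
D3 (bracket A^-12 + A^-8 + A^-4 + 1; 12 crossings at w = 0): V = 1 + t + t^2 + t^3
note: 2 classes among 3 diagrams; unequal V(t) rules out equality
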